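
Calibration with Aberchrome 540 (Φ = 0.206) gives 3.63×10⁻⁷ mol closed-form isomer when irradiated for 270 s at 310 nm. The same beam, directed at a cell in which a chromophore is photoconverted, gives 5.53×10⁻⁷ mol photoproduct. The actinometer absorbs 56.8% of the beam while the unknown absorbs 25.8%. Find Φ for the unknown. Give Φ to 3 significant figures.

Photons absorbed by the actinometer: 3.63×10⁻⁷ / 0.206 = 1.762×10⁻⁶ mol.
Incident flux: 1.762×10⁻⁶ / 0.568 = 3.102×10⁻⁶ einstein.
Absorbed by unknown: 0.258 × 3.102×10⁻⁶ = 8.003×10⁻⁷ mol.
Φ(unknown) = 5.53×10⁻⁷ / 8.003×10⁻⁷ = 0.691.

Φ = 0.691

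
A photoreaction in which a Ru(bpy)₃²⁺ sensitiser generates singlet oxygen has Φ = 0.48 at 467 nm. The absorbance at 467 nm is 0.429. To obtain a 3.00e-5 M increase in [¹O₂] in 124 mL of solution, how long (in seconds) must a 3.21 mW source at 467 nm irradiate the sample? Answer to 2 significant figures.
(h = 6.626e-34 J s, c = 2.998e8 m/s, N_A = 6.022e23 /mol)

Product: (3.00e-5 M)(0.124 L) = 3.720e-6 mol.
Photons that must be absorbed: 3.720e-6 / 0.48 = 7.750e-6 mol.
Fraction absorbed: 1 − 10^(−0.429) = 0.6276.
Incident photons needed: 7.750e-6 / 0.6276 = 1.235e-5 mol.
Photon energy: hc/λ = 4.254e-19 J; per mole, 2.562e5 J mol⁻¹.
Energy required: 1.235e-5 × 2.562e5 = 3.164 J.
Time: 3.164 J / 0.00321 W = 990 s.

t ≈ 990 s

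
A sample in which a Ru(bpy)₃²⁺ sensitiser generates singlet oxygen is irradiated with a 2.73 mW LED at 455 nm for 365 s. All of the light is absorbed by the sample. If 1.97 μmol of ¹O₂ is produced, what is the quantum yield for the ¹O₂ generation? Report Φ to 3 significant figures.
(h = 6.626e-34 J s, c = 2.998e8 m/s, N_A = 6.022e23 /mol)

Product: 1.97 μmol = 1.97e-6 mol.
Photon energy at 455 nm: hc/λ = (6.626e-34)(2.998e8)/(455e-9) = 4.366e-19 J.
Energy delivered: (2.73 mW)(365 s) = 0.9965 J.
Photons incident: 0.9965 / 4.366e-19 = 2.282e18, i.e. 2.282e18/6.022e23 = 3.789e-6 mol.
Φ = 1.97e-6 mol / 3.789e-6 mol photons = 0.520.

Φ = 0.520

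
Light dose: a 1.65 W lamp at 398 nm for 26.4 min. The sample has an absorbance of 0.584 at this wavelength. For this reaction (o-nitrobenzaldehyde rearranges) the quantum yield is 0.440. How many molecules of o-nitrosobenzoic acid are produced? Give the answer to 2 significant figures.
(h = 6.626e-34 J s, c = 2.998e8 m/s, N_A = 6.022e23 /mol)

Photon energy at 398 nm: hc/λ = (6.626e-34)(2.998e8)/(398e-9) = 4.991e-19 J.
Energy delivered: (1.65 W)(1584 s) = 2614 J.
Photons incident: 2614 / 4.991e-19 = 5.237e21, i.e. 5.237e21/6.022e23 = 0.008696 mol.
Fraction absorbed: 1 − 10^(−0.584) = 0.7394.
Photons absorbed: 0.7394 × 0.008696 = 0.006430 mol.
Product: Φ × n_abs = 0.440 × 0.006430 = 0.002829 mol.
As a count: 0.002829 × 6.022e23 = 1.7e21.

1.7e21 molecules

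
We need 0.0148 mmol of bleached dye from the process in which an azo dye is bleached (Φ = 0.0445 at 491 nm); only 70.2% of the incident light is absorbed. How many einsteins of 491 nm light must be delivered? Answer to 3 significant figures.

4.74×10⁻⁴ einstein

Product: 0.0148 mmol = 1.48×10⁻⁵ mol.
Photons that must be absorbed: 1.48×10⁻⁵ / 0.0445 = 3.326×10⁻⁴ mol.
Incident photons needed: 3.326×10⁻⁴ / 0.702 = 4.738×10⁻⁴ mol.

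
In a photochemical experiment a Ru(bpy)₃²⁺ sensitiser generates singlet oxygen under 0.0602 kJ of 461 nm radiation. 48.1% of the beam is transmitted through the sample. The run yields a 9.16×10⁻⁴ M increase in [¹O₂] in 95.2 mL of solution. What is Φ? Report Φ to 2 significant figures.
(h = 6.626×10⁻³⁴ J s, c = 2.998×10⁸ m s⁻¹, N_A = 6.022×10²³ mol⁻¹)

Product: (9.16×10⁻⁴ M)(0.0952 L) = 8.720×10⁻⁵ mol.
Photon energy at 461 nm: hc/λ = (6.626×10⁻³⁴)(2.998×10⁸)/(461×10⁻⁹) = 4.309×10⁻¹⁹ J.
Incident energy: 0.0602 kJ = 60.2 J.
Photons incident: 60.2 / 4.309×10⁻¹⁹ = 1.397×10²⁰, i.e. 1.397×10²⁰/6.022×10²³ = 2.320×10⁻⁴ mol.
Fraction absorbed: 1 − 48.1/100 = 0.5190.
Photons absorbed: 0.5190 × 2.320×10⁻⁴ = 1.204×10⁻⁴ mol.
Φ = 8.720×10⁻⁵ mol / 1.204×10⁻⁴ mol photons = 0.72.

Φ = 0.72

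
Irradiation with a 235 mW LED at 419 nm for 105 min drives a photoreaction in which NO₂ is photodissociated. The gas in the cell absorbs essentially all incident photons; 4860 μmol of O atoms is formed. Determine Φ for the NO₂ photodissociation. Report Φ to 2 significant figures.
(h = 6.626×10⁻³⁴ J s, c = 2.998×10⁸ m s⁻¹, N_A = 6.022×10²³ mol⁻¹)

Product: 4860 μmol = 0.00486 mol.
Photon energy at 419 nm: hc/λ = (6.626×10⁻³⁴)(2.998×10⁸)/(419×10⁻⁹) = 4.741×10⁻¹⁹ J.
Energy delivered: (235 mW)(6300 s) = 1481 J.
Photons incident: 1481 / 4.741×10⁻¹⁹ = 3.124×10²¹, i.e. 3.124×10²¹/6.022×10²³ = 0.005188 mol.
Φ = 0.00486 mol / 0.005188 mol photons = 0.94.

Φ = 0.94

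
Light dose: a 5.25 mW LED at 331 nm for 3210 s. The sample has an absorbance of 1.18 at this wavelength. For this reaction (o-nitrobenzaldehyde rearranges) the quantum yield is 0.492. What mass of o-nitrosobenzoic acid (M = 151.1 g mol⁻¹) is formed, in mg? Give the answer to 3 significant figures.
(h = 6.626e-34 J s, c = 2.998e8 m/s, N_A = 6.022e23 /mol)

3.24 mg

Photon energy at 331 nm: hc/λ = (6.626e-34)(2.998e8)/(331e-9) = 6.001e-19 J.
Energy delivered: (5.25 mW)(3210 s) = 16.85 J.
Photons incident: 16.85 / 6.001e-19 = 2.808e19, i.e. 2.808e19/6.022e23 = 4.663e-5 mol.
Fraction absorbed: 1 − 10^(−1.18) = 0.9339.
Photons absorbed: 0.9339 × 4.663e-5 = 4.355e-5 mol.
Product: Φ × n_abs = 0.492 × 4.355e-5 = 2.143e-5 mol.
Mass: 2.143e-5 × 151.1 = 0.003238 g = 3.24 mg.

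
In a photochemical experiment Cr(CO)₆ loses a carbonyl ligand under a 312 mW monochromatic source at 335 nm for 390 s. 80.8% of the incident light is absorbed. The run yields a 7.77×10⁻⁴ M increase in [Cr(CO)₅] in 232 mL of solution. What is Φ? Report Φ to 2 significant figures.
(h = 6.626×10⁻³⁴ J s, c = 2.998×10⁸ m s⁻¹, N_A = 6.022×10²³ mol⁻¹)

Product: (7.77×10⁻⁴ M)(0.232 L) = 1.803×10⁻⁴ mol.
Photon energy at 335 nm: hc/λ = (6.626×10⁻³⁴)(2.998×10⁸)/(335×10⁻⁹) = 5.930×10⁻¹⁹ J.
Energy delivered: (312 mW)(390 s) = 121.7 J.
Photons incident: 121.7 / 5.930×10⁻¹⁹ = 2.052×10²⁰, i.e. 2.052×10²⁰/6.022×10²³ = 3.408×10⁻⁴ mol.
Photons absorbed: 0.808 × 3.408×10⁻⁴ = 2.754×10⁻⁴ mol.
Φ = 1.803×10⁻⁴ mol / 2.754×10⁻⁴ mol photons = 0.65.

Φ = 0.65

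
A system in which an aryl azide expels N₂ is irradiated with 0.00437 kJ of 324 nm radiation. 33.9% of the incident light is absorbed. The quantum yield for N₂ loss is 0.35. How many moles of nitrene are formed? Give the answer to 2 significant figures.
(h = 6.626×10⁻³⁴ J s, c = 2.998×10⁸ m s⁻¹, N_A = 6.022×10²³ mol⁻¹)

1.4×10⁻⁶ mol

Photon energy at 324 nm: hc/λ = (6.626×10⁻³⁴)(2.998×10⁸)/(324×10⁻⁹) = 6.131×10⁻¹⁹ J.
Incident energy: 0.00437 kJ = 4.37 J.
Photons incident: 4.37 / 6.131×10⁻¹⁹ = 7.128×10¹⁸, i.e. 7.128×10¹⁸/6.022×10²³ = 1.184×10⁻⁵ mol.
Photons absorbed: 0.339 × 1.184×10⁻⁵ = 4.014×10⁻⁶ mol.
Product: Φ × n_abs = 0.35 × 4.014×10⁻⁶ = 1.405×10⁻⁶ mol.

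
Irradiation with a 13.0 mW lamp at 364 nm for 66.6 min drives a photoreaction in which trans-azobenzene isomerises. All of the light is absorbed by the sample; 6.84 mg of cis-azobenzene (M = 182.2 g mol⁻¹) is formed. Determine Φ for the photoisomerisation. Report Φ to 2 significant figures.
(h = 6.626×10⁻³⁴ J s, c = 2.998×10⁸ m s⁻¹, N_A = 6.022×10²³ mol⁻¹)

Product: 6.84 mg / 182.2 g mol⁻¹ = 3.754×10⁻⁵ mol.
Photon energy at 364 nm: hc/λ = (6.626×10⁻³⁴)(2.998×10⁸)/(364×10⁻⁹) = 5.457×10⁻¹⁹ J.
Energy delivered: (13.0 mW)(3996 s) = 51.95 J.
Photons incident: 51.95 / 5.457×10⁻¹⁹ = 9.520×10¹⁹, i.e. 9.520×10¹⁹/6.022×10²³ = 1.581×10⁻⁴ mol.
Φ = 3.754×10⁻⁵ mol / 1.581×10⁻⁴ mol photons = 0.24.

Φ = 0.24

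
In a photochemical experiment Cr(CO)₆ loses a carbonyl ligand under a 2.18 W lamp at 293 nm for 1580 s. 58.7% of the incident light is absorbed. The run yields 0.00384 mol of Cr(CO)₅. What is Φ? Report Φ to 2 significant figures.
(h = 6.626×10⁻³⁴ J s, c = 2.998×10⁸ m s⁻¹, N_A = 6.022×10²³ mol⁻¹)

Φ = 0.78

Photon energy at 293 nm: hc/λ = (6.626×10⁻³⁴)(2.998×10⁸)/(293×10⁻⁹) = 6.780×10⁻¹⁹ J.
Energy delivered: (2.18 W)(1580 s) = 3444 J.
Photons incident: 3444 / 6.780×10⁻¹⁹ = 5.080×10²¹, i.e. 5.080×10²¹/6.022×10²³ = 0.008436 mol.
Photons absorbed: 0.587 × 0.008436 = 0.004952 mol.
Φ = 0.00384 mol / 0.004952 mol photons = 0.78.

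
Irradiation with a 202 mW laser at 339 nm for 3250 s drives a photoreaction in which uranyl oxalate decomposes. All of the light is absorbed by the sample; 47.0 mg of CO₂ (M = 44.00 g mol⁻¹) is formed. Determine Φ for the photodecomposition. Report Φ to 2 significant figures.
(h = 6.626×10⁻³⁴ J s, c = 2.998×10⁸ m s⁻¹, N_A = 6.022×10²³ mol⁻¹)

Φ = 0.57

Product: 47.0 mg / 44.00 g mol⁻¹ = 0.001068 mol.
Photon energy at 339 nm: hc/λ = (6.626×10⁻³⁴)(2.998×10⁸)/(339×10⁻⁹) = 5.860×10⁻¹⁹ J.
Energy delivered: (202 mW)(3250 s) = 656.5 J.
Photons incident: 656.5 / 5.860×10⁻¹⁹ = 1.120×10²¹, i.e. 1.120×10²¹/6.022×10²³ = 0.001860 mol.
Φ = 0.001068 mol / 0.001860 mol photons = 0.57.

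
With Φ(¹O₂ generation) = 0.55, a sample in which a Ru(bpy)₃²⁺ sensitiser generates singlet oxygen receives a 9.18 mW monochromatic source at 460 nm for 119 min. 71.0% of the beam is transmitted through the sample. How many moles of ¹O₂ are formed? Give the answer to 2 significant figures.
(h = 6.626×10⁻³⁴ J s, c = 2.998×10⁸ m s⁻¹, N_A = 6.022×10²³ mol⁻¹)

Photon energy at 460 nm: hc/λ = (6.626×10⁻³⁴)(2.998×10⁸)/(460×10⁻⁹) = 4.318×10⁻¹⁹ J.
Energy delivered: (9.18 mW)(7140 s) = 65.55 J.
Photons incident: 65.55 / 4.318×10⁻¹⁹ = 1.518×10²⁰, i.e. 1.518×10²⁰/6.022×10²³ = 2.521×10⁻⁴ mol.
Fraction absorbed: 1 − 71.0/100 = 0.2900.
Photons absorbed: 0.2900 × 2.521×10⁻⁴ = 7.311×10⁻⁵ mol.
Product: Φ × n_abs = 0.55 × 7.311×10⁻⁵ = 4.021×10⁻⁵ mol.

4.0×10⁻⁵ mol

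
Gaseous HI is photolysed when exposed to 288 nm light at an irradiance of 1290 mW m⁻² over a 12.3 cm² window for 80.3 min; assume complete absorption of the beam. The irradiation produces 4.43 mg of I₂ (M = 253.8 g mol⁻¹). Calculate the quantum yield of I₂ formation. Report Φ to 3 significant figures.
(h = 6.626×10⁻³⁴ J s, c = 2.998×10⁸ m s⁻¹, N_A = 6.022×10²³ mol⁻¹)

Φ = 0.948

Product: 4.43 mg / 253.8 g mol⁻¹ = 1.745×10⁻⁵ mol.
Photon energy at 288 nm: hc/λ = (6.626×10⁻³⁴)(2.998×10⁸)/(288×10⁻⁹) = 6.897×10⁻¹⁹ J.
Energy delivered: (1290 mW m⁻²)(12.3×10⁻⁴ m²)(4818 s) = 7.645 J.
Photons incident: 7.645 / 6.897×10⁻¹⁹ = 1.108×10¹⁹, i.e. 1.108×10¹⁹/6.022×10²³ = 1.840×10⁻⁵ mol.
Φ = 1.745×10⁻⁵ mol / 1.840×10⁻⁵ mol photons = 0.948.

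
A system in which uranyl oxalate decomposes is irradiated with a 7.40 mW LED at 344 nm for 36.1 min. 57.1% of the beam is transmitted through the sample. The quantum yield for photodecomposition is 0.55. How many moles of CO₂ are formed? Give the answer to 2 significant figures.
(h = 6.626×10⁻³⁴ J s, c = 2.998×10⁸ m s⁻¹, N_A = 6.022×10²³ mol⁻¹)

Photon energy at 344 nm: hc/λ = (6.626×10⁻³⁴)(2.998×10⁸)/(344×10⁻⁹) = 5.775×10⁻¹⁹ J.
Energy delivered: (7.40 mW)(2166 s) = 16.03 J.
Photons incident: 16.03 / 5.775×10⁻¹⁹ = 2.776×10¹⁹, i.e. 2.776×10¹⁹/6.022×10²³ = 4.610×10⁻⁵ mol.
Fraction absorbed: 1 − 57.1/100 = 0.4290.
Photons absorbed: 0.4290 × 4.610×10⁻⁵ = 1.978×10⁻⁵ mol.
Product: Φ × n_abs = 0.55 × 1.978×10⁻⁵ = 1.088×10⁻⁵ mol.

1.1×10⁻⁵ mol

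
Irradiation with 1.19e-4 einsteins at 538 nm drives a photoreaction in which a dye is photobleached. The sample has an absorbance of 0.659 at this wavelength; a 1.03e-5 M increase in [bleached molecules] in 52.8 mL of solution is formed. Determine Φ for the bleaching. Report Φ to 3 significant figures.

Φ = 0.00585

Product: (1.03e-5 M)(0.0528 L) = 5.438e-7 mol.
Fraction absorbed: 1 − 10^(−0.659) = 0.7807.
Photons absorbed: 0.7807 × 1.19e-4 = 9.290e-5 mol.
Φ = 5.438e-7 mol / 9.290e-5 mol photons = 0.00585.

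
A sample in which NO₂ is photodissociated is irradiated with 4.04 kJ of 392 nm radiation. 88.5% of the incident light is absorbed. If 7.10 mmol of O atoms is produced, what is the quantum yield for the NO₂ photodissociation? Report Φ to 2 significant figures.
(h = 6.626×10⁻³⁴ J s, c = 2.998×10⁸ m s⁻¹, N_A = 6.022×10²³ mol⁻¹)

Φ = 0.61

Product: 7.10 mmol = 0.00710 mol.
Photon energy at 392 nm: hc/λ = (6.626×10⁻³⁴)(2.998×10⁸)/(392×10⁻⁹) = 5.068×10⁻¹⁹ J.
Incident energy: 4.04 kJ = 4040 J.
Photons incident: 4040 / 5.068×10⁻¹⁹ = 7.972×10²¹, i.e. 7.972×10²¹/6.022×10²³ = 0.01324 mol.
Photons absorbed: 0.885 × 0.01324 = 0.01172 mol.
Φ = 0.00710 mol / 0.01172 mol photons = 0.61.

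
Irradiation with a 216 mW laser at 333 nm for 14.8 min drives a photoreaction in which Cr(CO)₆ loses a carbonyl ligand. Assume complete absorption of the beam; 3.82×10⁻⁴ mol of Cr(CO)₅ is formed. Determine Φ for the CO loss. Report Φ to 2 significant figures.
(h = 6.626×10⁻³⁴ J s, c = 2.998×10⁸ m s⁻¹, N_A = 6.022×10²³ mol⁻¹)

Φ = 0.72

Photon energy at 333 nm: hc/λ = (6.626×10⁻³⁴)(2.998×10⁸)/(333×10⁻⁹) = 5.965×10⁻¹⁹ J.
Energy delivered: (216 mW)(888 s) = 191.8 J.
Photons incident: 191.8 / 5.965×10⁻¹⁹ = 3.215×10²⁰, i.e. 3.215×10²⁰/6.022×10²³ = 5.339×10⁻⁴ mol.
Φ = 3.82×10⁻⁴ mol / 5.339×10⁻⁴ mol photons = 0.72.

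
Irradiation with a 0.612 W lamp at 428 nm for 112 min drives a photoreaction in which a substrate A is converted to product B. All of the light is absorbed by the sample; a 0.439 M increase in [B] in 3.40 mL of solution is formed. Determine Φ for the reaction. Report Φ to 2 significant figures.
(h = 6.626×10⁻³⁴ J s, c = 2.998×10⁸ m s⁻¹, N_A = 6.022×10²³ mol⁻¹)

Φ = 0.10

Product: (0.439 M)(0.0034 L) = 0.001493 mol.
Photon energy at 428 nm: hc/λ = (6.626×10⁻³⁴)(2.998×10⁸)/(428×10⁻⁹) = 4.641×10⁻¹⁹ J.
Energy delivered: (0.612 W)(6720 s) = 4113 J.
Photons incident: 4113 / 4.641×10⁻¹⁹ = 8.862×10²¹, i.e. 8.862×10²¹/6.022×10²³ = 0.01472 mol.
Φ = 0.001493 mol / 0.01472 mol photons = 0.10.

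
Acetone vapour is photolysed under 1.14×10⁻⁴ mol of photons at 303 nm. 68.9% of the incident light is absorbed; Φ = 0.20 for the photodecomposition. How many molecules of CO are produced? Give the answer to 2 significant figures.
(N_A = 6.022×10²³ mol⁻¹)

Photons absorbed: 0.689 × 1.14×10⁻⁴ = 7.855×10⁻⁵ mol.
Product: Φ × n_abs = 0.20 × 7.855×10⁻⁵ = 1.571×10⁻⁵ mol.
As a count: 1.571×10⁻⁵ × 6.022×10²³ = 9.5×10¹⁸.

9.5×10¹⁸ molecules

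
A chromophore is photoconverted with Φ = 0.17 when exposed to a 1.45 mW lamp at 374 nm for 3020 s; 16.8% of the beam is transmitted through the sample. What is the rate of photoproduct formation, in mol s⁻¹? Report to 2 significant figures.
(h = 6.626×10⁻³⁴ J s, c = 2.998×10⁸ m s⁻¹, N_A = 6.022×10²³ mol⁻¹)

Photon energy at 374 nm: hc/λ = (6.626×10⁻³⁴)(2.998×10⁸)/(374×10⁻⁹) = 5.311×10⁻¹⁹ J.
Energy delivered: (1.45 mW)(3020 s) = 4.379 J.
Photons incident: 4.379 / 5.311×10⁻¹⁹ = 8.245×10¹⁸, i.e. 8.245×10¹⁸/6.022×10²³ = 1.369×10⁻⁵ mol.
Fraction absorbed: 1 − 16.8/100 = 0.8320.
Photons absorbed: 0.8320 × 1.369×10⁻⁵ = 1.139×10⁻⁵ mol.
Product formed: 0.17 × 1.139×10⁻⁵ = 1.936×10⁻⁶ mol.
Rate: 1.936×10⁻⁶ / 3020 s = 6.4×10⁻¹⁰ mol s⁻¹.

6.4×10⁻¹⁰ mol s⁻¹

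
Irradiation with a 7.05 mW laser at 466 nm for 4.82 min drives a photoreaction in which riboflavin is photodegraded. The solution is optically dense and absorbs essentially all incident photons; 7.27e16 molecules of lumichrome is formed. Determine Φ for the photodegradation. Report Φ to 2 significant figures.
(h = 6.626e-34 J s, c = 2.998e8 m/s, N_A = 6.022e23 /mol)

Φ = 0.015

Product: 7.27e16 / 6.022e23 = 1.207e-7 mol.
Photon energy at 466 nm: hc/λ = (6.626e-34)(2.998e8)/(466e-9) = 4.263e-19 J.
Energy delivered: (7.05 mW)(289.2 s) = 2.039 J.
Photons incident: 2.039 / 4.263e-19 = 4.783e18, i.e. 4.783e18/6.022e23 = 7.943e-6 mol.
Φ = 1.207e-7 mol / 7.943e-6 mol photons = 0.015.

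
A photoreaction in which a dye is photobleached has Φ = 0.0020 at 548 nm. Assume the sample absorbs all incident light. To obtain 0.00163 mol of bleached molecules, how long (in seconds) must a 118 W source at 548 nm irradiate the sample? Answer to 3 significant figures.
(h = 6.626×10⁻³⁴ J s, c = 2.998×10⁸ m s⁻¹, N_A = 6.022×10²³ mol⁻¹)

Photons that must be absorbed: 0.00163 / 0.0020 = 0.8150 mol.
Photon energy: hc/λ = 3.625×10⁻¹⁹ J; per mole, 2.183×10⁵ J mol⁻¹.
Energy required: 0.8150 × 2.183×10⁵ = 1.779×10⁵ J.
Time: 1.779×10⁵ J / 118 W = 1510 s.

t ≈ 1510 s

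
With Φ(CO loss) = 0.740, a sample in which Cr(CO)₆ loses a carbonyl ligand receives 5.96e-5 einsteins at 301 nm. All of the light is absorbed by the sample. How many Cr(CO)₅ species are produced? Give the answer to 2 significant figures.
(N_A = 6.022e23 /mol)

2.7e19 species

Product: Φ × n_abs = 0.740 × 5.96e-5 = 4.410e-5 mol.
As a count: 4.410e-5 × 6.022e23 = 2.7e19.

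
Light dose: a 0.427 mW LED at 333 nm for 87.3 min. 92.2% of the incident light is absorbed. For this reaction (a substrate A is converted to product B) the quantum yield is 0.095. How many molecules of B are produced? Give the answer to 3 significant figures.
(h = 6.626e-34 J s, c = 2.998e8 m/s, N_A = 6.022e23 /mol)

3.28e17 molecules

Photon energy at 333 nm: hc/λ = (6.626e-34)(2.998e8)/(333e-9) = 5.965e-19 J.
Energy delivered: (0.427 mW)(5238 s) = 2.237 J.
Photons incident: 2.237 / 5.965e-19 = 3.750e18, i.e. 3.750e18/6.022e23 = 6.227e-6 mol.
Photons absorbed: 0.922 × 6.227e-6 = 5.741e-6 mol.
Product: Φ × n_abs = 0.095 × 5.741e-6 = 5.454e-7 mol.
As a count: 5.454e-7 × 6.022e23 = 3.28e17.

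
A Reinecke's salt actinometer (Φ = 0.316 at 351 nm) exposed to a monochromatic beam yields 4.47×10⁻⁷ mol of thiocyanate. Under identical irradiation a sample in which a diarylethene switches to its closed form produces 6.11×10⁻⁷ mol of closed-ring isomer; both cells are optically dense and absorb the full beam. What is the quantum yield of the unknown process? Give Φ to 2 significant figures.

Photons absorbed by the actinometer: 4.47×10⁻⁷ / 0.316 = 1.415×10⁻⁶ mol.
Φ(unknown) = 6.11×10⁻⁷ / 1.415×10⁻⁶ = 0.43.

Φ = 0.43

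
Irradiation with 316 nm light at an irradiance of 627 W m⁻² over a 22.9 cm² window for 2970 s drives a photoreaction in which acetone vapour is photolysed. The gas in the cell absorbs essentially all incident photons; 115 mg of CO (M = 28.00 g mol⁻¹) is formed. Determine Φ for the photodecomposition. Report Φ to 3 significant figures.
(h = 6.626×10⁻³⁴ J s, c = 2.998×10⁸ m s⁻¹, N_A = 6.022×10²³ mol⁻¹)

Product: 115 mg / 28.00 g mol⁻¹ = 0.004107 mol.
Photon energy at 316 nm: hc/λ = (6.626×10⁻³⁴)(2.998×10⁸)/(316×10⁻⁹) = 6.286×10⁻¹⁹ J.
Energy delivered: (627 W m⁻²)(22.9×10⁻⁴ m²)(2970 s) = 4264 J.
Photons incident: 4264 / 6.286×10⁻¹⁹ = 6.783×10²¹, i.e. 6.783×10²¹/6.022×10²³ = 0.01126 mol.
Φ = 0.004107 mol / 0.01126 mol photons = 0.365.

Φ = 0.365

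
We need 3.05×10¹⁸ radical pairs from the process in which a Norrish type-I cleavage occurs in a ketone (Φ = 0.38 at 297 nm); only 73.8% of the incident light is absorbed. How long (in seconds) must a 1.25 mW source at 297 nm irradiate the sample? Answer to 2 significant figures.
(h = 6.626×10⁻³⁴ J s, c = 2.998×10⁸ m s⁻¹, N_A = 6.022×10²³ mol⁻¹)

t ≈ 5800 s

Product: 3.05×10¹⁸ / 6.022×10²³ = 5.065×10⁻⁶ mol.
Photons that must be absorbed: 5.065×10⁻⁶ / 0.38 = 1.333×10⁻⁵ mol.
Incident photons needed: 1.333×10⁻⁵ / 0.738 = 1.806×10⁻⁵ mol.
Photon energy: hc/λ = 6.688×10⁻¹⁹ J; per mole, 4.028×10⁵ J mol⁻¹.
Energy required: 1.806×10⁻⁵ × 4.028×10⁵ = 7.275 J.
Time: 7.275 J / 0.00125 W = 5800 s.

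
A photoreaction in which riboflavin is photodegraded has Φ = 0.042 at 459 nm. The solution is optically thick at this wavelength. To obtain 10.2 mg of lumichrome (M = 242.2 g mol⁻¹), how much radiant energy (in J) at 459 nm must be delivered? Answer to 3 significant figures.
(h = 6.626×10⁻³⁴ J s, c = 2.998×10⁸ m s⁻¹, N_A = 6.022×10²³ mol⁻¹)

261 J

Product: 10.2 mg / 242.2 g mol⁻¹ = 4.211×10⁻⁵ mol.
Photons that must be absorbed: 4.211×10⁻⁵ / 0.042 = 0.001003 mol.
Photon energy: hc/λ = 4.328×10⁻¹⁹ J; per mole, 2.606×10⁵ J mol⁻¹.
Energy required: 0.001003 × 2.606×10⁵ = 261 J.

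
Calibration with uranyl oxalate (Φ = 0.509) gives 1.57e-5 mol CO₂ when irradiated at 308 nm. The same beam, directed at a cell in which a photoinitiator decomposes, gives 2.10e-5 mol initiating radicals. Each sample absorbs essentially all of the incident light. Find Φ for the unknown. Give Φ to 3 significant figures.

Φ = 0.681

Photons absorbed by the actinometer: 1.57e-5 / 0.509 = 3.084e-5 mol.
Φ(unknown) = 2.10e-5 / 3.084e-5 = 0.681.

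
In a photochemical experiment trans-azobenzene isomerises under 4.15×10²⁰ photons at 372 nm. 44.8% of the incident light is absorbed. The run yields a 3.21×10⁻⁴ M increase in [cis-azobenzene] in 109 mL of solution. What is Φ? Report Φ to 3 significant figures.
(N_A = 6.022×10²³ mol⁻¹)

Product: (3.21×10⁻⁴ M)(0.109 L) = 3.499×10⁻⁵ mol.
Moles of photons: 4.15×10²⁰ / 6.022×10²³ = 6.891×10⁻⁴ mol.
Photons absorbed: 0.448 × 6.891×10⁻⁴ = 3.087×10⁻⁴ mol.
Φ = 3.499×10⁻⁵ mol / 3.087×10⁻⁴ mol photons = 0.113.

Φ = 0.113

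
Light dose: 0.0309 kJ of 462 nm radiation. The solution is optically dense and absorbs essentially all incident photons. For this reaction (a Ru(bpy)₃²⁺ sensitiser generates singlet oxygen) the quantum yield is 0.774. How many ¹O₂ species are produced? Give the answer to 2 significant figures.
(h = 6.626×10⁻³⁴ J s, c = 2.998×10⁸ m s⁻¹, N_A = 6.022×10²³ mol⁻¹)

Photon energy at 462 nm: hc/λ = (6.626×10⁻³⁴)(2.998×10⁸)/(462×10⁻⁹) = 4.300×10⁻¹⁹ J.
Incident energy: 0.0309 kJ = 30.9 J.
Photons incident: 30.9 / 4.300×10⁻¹⁹ = 7.186×10¹⁹, i.e. 7.186×10¹⁹/6.022×10²³ = 1.193×10⁻⁴ mol.
Product: Φ × n_abs = 0.774 × 1.193×10⁻⁴ = 9.234×10⁻⁵ mol.
As a count: 9.234×10⁻⁵ × 6.022×10²³ = 5.6×10¹⁹.

5.6×10¹⁹ species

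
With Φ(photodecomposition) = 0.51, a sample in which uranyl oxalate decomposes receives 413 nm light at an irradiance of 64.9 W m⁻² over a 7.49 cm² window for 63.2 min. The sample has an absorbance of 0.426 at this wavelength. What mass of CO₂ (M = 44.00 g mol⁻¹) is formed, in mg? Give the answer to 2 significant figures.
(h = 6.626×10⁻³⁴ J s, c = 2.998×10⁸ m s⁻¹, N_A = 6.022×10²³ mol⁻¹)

8.9 mg

Photon energy at 413 nm: hc/λ = (6.626×10⁻³⁴)(2.998×10⁸)/(413×10⁻⁹) = 4.810×10⁻¹⁹ J.
Energy delivered: (64.9 W m⁻²)(7.49×10⁻⁴ m²)(3792 s) = 184.3 J.
Photons incident: 184.3 / 4.810×10⁻¹⁹ = 3.832×10²⁰, i.e. 3.832×10²⁰/6.022×10²³ = 6.363×10⁻⁴ mol.
Fraction absorbed: 1 − 10^(−0.426) = 0.6250.
Photons absorbed: 0.6250 × 6.363×10⁻⁴ = 3.977×10⁻⁴ mol.
Product: Φ × n_abs = 0.51 × 3.977×10⁻⁴ = 2.028×10⁻⁴ mol.
Mass: 2.028×10⁻⁴ × 44.00 = 0.008923 g = 8.9 mg.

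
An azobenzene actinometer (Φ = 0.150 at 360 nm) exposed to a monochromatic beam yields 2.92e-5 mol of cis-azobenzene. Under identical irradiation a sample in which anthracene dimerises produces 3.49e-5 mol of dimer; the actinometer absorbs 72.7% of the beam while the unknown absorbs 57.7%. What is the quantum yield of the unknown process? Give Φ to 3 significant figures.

Photons absorbed by the actinometer: 2.92e-5 / 0.150 = 1.947e-4 mol.
Incident flux: 1.947e-4 / 0.727 = 2.678e-4 einstein.
Absorbed by unknown: 0.577 × 2.678e-4 = 1.545e-4 mol.
Φ(unknown) = 3.49e-5 / 1.545e-4 = 0.226.

Φ = 0.226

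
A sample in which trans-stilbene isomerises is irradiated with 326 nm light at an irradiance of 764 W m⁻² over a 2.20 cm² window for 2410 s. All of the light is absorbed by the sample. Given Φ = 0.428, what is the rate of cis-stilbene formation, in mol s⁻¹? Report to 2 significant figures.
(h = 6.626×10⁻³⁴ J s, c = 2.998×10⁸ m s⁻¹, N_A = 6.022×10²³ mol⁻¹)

2.0×10⁻⁷ mol s⁻¹

Photon energy at 326 nm: hc/λ = (6.626×10⁻³⁴)(2.998×10⁸)/(326×10⁻⁹) = 6.093×10⁻¹⁹ J.
Energy delivered: (764 W m⁻²)(2.20×10⁻⁴ m²)(2410 s) = 405.1 J.
Photons incident: 405.1 / 6.093×10⁻¹⁹ = 6.649×10²⁰, i.e. 6.649×10²⁰/6.022×10²³ = 0.001104 mol.
Product formed: 0.428 × 0.001104 = 4.725×10⁻⁴ mol.
Rate: 4.725×10⁻⁴ / 2410 s = 2.0×10⁻⁷ mol s⁻¹.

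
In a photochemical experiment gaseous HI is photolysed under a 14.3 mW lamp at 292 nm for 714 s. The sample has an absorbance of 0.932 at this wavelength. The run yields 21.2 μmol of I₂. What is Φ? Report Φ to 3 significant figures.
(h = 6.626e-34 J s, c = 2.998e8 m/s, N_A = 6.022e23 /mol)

Φ = 0.963

Product: 21.2 μmol = 2.12e-5 mol.
Photon energy at 292 nm: hc/λ = (6.626e-34)(2.998e8)/(292e-9) = 6.803e-19 J.
Energy delivered: (14.3 mW)(714 s) = 10.21 J.
Photons incident: 10.21 / 6.803e-19 = 1.501e19, i.e. 1.501e19/6.022e23 = 2.493e-5 mol.
Fraction absorbed: 1 − 10^(−0.932) = 0.8831.
Photons absorbed: 0.8831 × 2.493e-5 = 2.202e-5 mol.
Φ = 2.12e-5 mol / 2.202e-5 mol photons = 0.963.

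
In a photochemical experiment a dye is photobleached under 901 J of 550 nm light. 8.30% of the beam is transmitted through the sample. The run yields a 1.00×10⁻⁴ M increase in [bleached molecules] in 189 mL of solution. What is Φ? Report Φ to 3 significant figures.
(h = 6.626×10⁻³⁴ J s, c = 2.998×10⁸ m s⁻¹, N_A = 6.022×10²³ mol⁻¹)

Φ = 0.00498

Product: (1.00×10⁻⁴ M)(0.189 L) = 1.890×10⁻⁵ mol.
Photon energy at 550 nm: hc/λ = (6.626×10⁻³⁴)(2.998×10⁸)/(550×10⁻⁹) = 3.612×10⁻¹⁹ J.
Photons incident: 901 / 3.612×10⁻¹⁹ = 2.494×10²¹, i.e. 2.494×10²¹/6.022×10²³ = 0.004141 mol.
Fraction absorbed: 1 − 8.30/100 = 0.9170.
Photons absorbed: 0.9170 × 0.004141 = 0.003797 mol.
Φ = 1.890×10⁻⁵ mol / 0.003797 mol photons = 0.00498.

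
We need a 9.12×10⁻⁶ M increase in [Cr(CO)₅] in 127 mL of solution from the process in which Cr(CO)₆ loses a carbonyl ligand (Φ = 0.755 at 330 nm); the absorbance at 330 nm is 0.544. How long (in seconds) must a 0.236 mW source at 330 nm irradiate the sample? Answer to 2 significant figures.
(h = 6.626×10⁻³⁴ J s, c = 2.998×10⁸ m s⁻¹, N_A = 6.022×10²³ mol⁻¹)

t ≈ 3300 s

Product: (9.12×10⁻⁶ M)(0.127 L) = 1.158×10⁻⁶ mol.
Photons that must be absorbed: 1.158×10⁻⁶ / 0.755 = 1.534×10⁻⁶ mol.
Fraction absorbed: 1 − 10^(−0.544) = 0.7142.
Incident photons needed: 1.534×10⁻⁶ / 0.7142 = 2.148×10⁻⁶ mol.
Photon energy: hc/λ = 6.020×10⁻¹⁹ J; per mole, 3.625×10⁵ J mol⁻¹.
Energy required: 2.148×10⁻⁶ × 3.625×10⁵ = 0.7787 J.
Time: 0.7787 J / 0.000236 W = 3300 s.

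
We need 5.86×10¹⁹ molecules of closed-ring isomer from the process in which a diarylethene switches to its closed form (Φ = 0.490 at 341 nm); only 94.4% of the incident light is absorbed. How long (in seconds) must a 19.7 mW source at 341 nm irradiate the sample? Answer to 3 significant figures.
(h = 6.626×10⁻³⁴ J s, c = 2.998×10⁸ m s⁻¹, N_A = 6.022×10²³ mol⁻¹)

Product: 5.86×10¹⁹ / 6.022×10²³ = 9.731×10⁻⁵ mol.
Photons that must be absorbed: 9.731×10⁻⁵ / 0.490 = 1.986×10⁻⁴ mol.
Incident photons needed: 1.986×10⁻⁴ / 0.944 = 2.104×10⁻⁴ mol.
Photon energy: hc/λ = 5.825×10⁻¹⁹ J; per mole, 3.508×10⁵ J mol⁻¹.
Energy required: 2.104×10⁻⁴ × 3.508×10⁵ = 73.81 J.
Time: 73.81 J / 0.0197 W = 3750 s.

t ≈ 3750 s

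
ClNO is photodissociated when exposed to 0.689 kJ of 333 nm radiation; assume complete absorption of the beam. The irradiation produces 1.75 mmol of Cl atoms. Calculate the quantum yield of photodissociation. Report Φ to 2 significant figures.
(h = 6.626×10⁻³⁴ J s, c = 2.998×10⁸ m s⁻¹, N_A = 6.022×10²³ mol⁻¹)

Φ = 0.91

Product: 1.75 mmol = 0.00175 mol.
Photon energy at 333 nm: hc/λ = (6.626×10⁻³⁴)(2.998×10⁸)/(333×10⁻⁹) = 5.965×10⁻¹⁹ J.
Incident energy: 0.689 kJ = 689 J.
Photons incident: 689 / 5.965×10⁻¹⁹ = 1.155×10²¹, i.e. 1.155×10²¹/6.022×10²³ = 0.001918 mol.
Φ = 0.00175 mol / 0.001918 mol photons = 0.91.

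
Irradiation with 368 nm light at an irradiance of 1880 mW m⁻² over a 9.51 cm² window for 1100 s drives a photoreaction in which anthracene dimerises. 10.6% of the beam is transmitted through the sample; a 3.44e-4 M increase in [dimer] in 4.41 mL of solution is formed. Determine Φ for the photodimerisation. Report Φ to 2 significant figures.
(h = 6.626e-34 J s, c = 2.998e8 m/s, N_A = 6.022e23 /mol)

Φ = 0.28

Product: (3.44e-4 M)(0.00441 L) = 1.517e-6 mol.
Photon energy at 368 nm: hc/λ = (6.626e-34)(2.998e8)/(368e-9) = 5.398e-19 J.
Energy delivered: (1880 mW m⁻²)(9.51e-4 m²)(1100 s) = 1.967 J.
Photons incident: 1.967 / 5.398e-19 = 3.644e18, i.e. 3.644e18/6.022e23 = 6.051e-6 mol.
Fraction absorbed: 1 − 10.6/100 = 0.8940.
Photons absorbed: 0.8940 × 6.051e-6 = 5.410e-6 mol.
Φ = 1.517e-6 mol / 5.410e-6 mol photons = 0.28.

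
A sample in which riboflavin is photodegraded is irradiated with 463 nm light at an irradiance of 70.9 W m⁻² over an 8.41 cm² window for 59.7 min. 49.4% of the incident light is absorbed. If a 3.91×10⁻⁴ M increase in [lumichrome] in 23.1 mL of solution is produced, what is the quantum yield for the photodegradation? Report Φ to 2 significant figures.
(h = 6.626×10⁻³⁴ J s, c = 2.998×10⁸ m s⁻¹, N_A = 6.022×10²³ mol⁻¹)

Φ = 0.022

Product: (3.91×10⁻⁴ M)(0.0231 L) = 9.032×10⁻⁶ mol.
Photon energy at 463 nm: hc/λ = (6.626×10⁻³⁴)(2.998×10⁸)/(463×10⁻⁹) = 4.290×10⁻¹⁹ J.
Energy delivered: (70.9 W m⁻²)(8.41×10⁻⁴ m²)(3582 s) = 213.6 J.
Photons incident: 213.6 / 4.290×10⁻¹⁹ = 4.979×10²⁰, i.e. 4.979×10²⁰/6.022×10²³ = 8.268×10⁻⁴ mol.
Photons absorbed: 0.494 × 8.268×10⁻⁴ = 4.084×10⁻⁴ mol.
Φ = 9.032×10⁻⁶ mol / 4.084×10⁻⁴ mol photons = 0.022.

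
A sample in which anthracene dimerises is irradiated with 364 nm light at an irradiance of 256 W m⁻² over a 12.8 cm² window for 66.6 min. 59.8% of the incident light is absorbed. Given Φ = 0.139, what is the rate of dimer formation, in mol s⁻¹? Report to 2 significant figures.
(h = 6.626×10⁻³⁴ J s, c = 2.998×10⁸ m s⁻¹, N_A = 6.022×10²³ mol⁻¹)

8.3×10⁻⁸ mol s⁻¹

Photon energy at 364 nm: hc/λ = (6.626×10⁻³⁴)(2.998×10⁸)/(364×10⁻⁹) = 5.457×10⁻¹⁹ J.
Energy delivered: (256 W m⁻²)(12.8×10⁻⁴ m²)(3996 s) = 1309 J.
Photons incident: 1309 / 5.457×10⁻¹⁹ = 2.399×10²¹, i.e. 2.399×10²¹/6.022×10²³ = 0.003984 mol.
Photons absorbed: 0.598 × 0.003984 = 0.002382 mol.
Product formed: 0.139 × 0.002382 = 3.311×10⁻⁴ mol.
Rate: 3.311×10⁻⁴ / 3996 s = 8.3×10⁻⁸ mol s⁻¹.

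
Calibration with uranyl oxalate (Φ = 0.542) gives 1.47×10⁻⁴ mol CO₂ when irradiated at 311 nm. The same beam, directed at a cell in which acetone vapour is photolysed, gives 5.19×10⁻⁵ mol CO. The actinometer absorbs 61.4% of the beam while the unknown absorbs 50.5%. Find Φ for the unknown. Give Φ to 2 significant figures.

Photons absorbed by the actinometer: 1.47×10⁻⁴ / 0.542 = 2.712×10⁻⁴ mol.
Incident flux: 2.712×10⁻⁴ / 0.614 = 4.417×10⁻⁴ einstein.
Absorbed by unknown: 0.505 × 4.417×10⁻⁴ = 2.231×10⁻⁴ mol.
Φ(unknown) = 5.19×10⁻⁵ / 2.231×10⁻⁴ = 0.23.

Φ = 0.23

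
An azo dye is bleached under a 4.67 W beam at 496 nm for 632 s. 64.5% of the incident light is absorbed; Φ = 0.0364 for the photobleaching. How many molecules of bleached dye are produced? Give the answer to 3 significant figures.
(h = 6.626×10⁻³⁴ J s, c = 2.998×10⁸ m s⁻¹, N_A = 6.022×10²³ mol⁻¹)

Photon energy at 496 nm: hc/λ = (6.626×10⁻³⁴)(2.998×10⁸)/(496×10⁻⁹) = 4.005×10⁻¹⁹ J.
Energy delivered: (4.67 W)(632 s) = 2951 J.
Photons incident: 2951 / 4.005×10⁻¹⁹ = 7.368×10²¹, i.e. 7.368×10²¹/6.022×10²³ = 0.01224 mol.
Photons absorbed: 0.645 × 0.01224 = 0.007895 mol.
Product: Φ × n_abs = 0.0364 × 0.007895 = 2.874×10⁻⁴ mol.
As a count: 2.874×10⁻⁴ × 6.022×10²³ = 1.73×10²⁰.

1.73×10²⁰ molecules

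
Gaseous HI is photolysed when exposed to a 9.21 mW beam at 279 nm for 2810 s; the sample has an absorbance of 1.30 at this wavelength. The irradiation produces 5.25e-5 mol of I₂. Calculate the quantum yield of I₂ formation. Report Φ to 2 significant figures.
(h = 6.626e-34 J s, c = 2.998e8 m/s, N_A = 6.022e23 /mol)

Photon energy at 279 nm: hc/λ = (6.626e-34)(2.998e8)/(279e-9) = 7.120e-19 J.
Energy delivered: (9.21 mW)(2810 s) = 25.88 J.
Photons incident: 25.88 / 7.120e-19 = 3.635e19, i.e. 3.635e19/6.022e23 = 6.036e-5 mol.
Fraction absorbed: 1 − 10^(−1.30) = 0.9499.
Photons absorbed: 0.9499 × 6.036e-5 = 5.734e-5 mol.
Φ = 5.25e-5 mol / 5.734e-5 mol photons = 0.92.

Φ = 0.92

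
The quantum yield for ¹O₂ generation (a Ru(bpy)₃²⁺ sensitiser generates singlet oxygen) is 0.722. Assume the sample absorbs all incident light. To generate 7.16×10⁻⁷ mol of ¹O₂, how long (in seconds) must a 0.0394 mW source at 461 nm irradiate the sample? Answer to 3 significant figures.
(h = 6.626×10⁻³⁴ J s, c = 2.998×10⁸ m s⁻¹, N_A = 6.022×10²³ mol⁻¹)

t ≈ 6530 s

Photons that must be absorbed: 7.16×10⁻⁷ / 0.722 = 9.917×10⁻⁷ mol.
Photon energy: hc/λ = 4.309×10⁻¹⁹ J; per mole, 2.595×10⁵ J mol⁻¹.
Energy required: 9.917×10⁻⁷ × 2.595×10⁵ = 0.2573 J.
Time: 0.2573 J / 3.94e-05 W = 6530 s.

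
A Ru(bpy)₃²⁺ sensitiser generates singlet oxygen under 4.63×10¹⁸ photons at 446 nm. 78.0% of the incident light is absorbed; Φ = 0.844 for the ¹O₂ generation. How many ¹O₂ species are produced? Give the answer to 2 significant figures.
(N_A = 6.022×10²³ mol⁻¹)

Moles of photons: 4.63×10¹⁸ / 6.022×10²³ = 7.688×10⁻⁶ mol.
Photons absorbed: 0.780 × 7.688×10⁻⁶ = 5.997×10⁻⁶ mol.
Product: Φ × n_abs = 0.844 × 5.997×10⁻⁶ = 5.061×10⁻⁶ mol.
As a count: 5.061×10⁻⁶ × 6.022×10²³ = 3.0×10¹⁸.

3.0×10¹⁸ species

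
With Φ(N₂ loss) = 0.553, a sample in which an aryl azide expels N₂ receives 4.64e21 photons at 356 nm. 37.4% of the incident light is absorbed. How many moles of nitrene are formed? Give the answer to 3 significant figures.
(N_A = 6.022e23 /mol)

0.00159 mol

Moles of photons: 4.64e21 / 6.022e23 = 0.007705 mol.
Photons absorbed: 0.374 × 0.007705 = 0.002882 mol.
Product: Φ × n_abs = 0.553 × 0.002882 = 0.001594 mol.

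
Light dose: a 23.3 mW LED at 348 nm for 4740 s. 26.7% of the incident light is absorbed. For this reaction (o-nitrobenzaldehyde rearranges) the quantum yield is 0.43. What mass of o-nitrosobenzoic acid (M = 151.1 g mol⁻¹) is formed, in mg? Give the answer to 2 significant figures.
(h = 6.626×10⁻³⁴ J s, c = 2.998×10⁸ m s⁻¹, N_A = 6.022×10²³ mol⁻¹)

Photon energy at 348 nm: hc/λ = (6.626×10⁻³⁴)(2.998×10⁸)/(348×10⁻⁹) = 5.708×10⁻¹⁹ J.
Energy delivered: (23.3 mW)(4740 s) = 110.4 J.
Photons incident: 110.4 / 5.708×10⁻¹⁹ = 1.934×10²⁰, i.e. 1.934×10²⁰/6.022×10²³ = 3.212×10⁻⁴ mol.
Photons absorbed: 0.267 × 3.212×10⁻⁴ = 8.576×10⁻⁵ mol.
Product: Φ × n_abs = 0.43 × 8.576×10⁻⁵ = 3.688×10⁻⁵ mol.
Mass: 3.688×10⁻⁵ × 151.1 = 0.005573 g = 5.6 mg.

5.6 mg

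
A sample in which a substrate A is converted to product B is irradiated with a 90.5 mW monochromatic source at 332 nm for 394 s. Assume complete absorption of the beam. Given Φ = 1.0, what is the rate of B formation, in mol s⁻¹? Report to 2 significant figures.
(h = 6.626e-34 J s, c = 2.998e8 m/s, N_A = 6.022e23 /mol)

2.5e-7 mol s⁻¹

Photon energy at 332 nm: hc/λ = (6.626e-34)(2.998e8)/(332e-9) = 5.983e-19 J.
Energy delivered: (90.5 mW)(394 s) = 35.66 J.
Photons incident: 35.66 / 5.983e-19 = 5.960e19, i.e. 5.960e19/6.022e23 = 9.897e-5 mol.
Product formed: 1.0 × 9.897e-5 = 9.897e-5 mol.
Rate: 9.897e-5 / 394 s = 2.5e-7 mol s⁻¹.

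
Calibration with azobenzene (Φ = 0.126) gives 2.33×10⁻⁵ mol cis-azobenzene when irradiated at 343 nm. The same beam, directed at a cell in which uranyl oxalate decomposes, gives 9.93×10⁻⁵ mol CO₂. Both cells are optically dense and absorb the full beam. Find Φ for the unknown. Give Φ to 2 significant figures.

Φ = 0.54

Photons absorbed by the actinometer: 2.33×10⁻⁵ / 0.126 = 1.849×10⁻⁴ mol.
Φ(unknown) = 9.93×10⁻⁵ / 1.849×10⁻⁴ = 0.54.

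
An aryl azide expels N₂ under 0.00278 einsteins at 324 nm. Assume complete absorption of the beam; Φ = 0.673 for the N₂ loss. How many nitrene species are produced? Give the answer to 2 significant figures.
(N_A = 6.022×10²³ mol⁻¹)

Product: Φ × n_abs = 0.673 × 0.00278 = 0.001871 mol.
As a count: 0.001871 × 6.022×10²³ = 1.1×10²¹.

1.1×10²¹ species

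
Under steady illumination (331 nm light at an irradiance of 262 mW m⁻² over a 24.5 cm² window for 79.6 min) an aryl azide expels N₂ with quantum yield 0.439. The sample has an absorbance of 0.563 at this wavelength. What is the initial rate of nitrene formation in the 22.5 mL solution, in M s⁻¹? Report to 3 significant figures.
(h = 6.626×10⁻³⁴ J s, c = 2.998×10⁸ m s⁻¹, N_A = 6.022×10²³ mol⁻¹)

2.52×10⁻⁸ M s⁻¹

Photon energy at 331 nm: hc/λ = (6.626×10⁻³⁴)(2.998×10⁸)/(331×10⁻⁹) = 6.001×10⁻¹⁹ J.
Energy delivered: (262 mW m⁻²)(24.5×10⁻⁴ m²)(4776 s) = 3.066 J.
Photons incident: 3.066 / 6.001×10⁻¹⁹ = 5.109×10¹⁸, i.e. 5.109×10¹⁸/6.022×10²³ = 8.484×10⁻⁶ mol.
Fraction absorbed: 1 − 10^(−0.563) = 0.7265.
Photons absorbed: 0.7265 × 8.484×10⁻⁶ = 6.164×10⁻⁶ mol.
Product formed: 0.439 × 6.164×10⁻⁶ = 2.706×10⁻⁶ mol.
Rate: 2.706×10⁻⁶ mol / (4776 s × 0.0225 L) = 2.52×10⁻⁸ M s⁻¹.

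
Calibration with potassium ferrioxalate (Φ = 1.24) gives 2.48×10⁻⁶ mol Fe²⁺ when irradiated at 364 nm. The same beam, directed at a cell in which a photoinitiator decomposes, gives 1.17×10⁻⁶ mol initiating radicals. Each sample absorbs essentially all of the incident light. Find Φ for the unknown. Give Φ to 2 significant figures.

Φ = 0.59

Photons absorbed by the actinometer: 2.48×10⁻⁶ / 1.24 = 2.000×10⁻⁶ mol.
Φ(unknown) = 1.17×10⁻⁶ / 2.000×10⁻⁶ = 0.59.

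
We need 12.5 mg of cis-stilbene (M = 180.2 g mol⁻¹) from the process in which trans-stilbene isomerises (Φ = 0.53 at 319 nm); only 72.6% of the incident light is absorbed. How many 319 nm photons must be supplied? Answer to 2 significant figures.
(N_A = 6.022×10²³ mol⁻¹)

Product: 12.5 mg / 180.2 g mol⁻¹ = 6.937×10⁻⁵ mol.
Photons that must be absorbed: 6.937×10⁻⁵ / 0.53 = 1.309×10⁻⁴ mol.
Incident photons needed: 1.309×10⁻⁴ / 0.726 = 1.803×10⁻⁴ mol.
Photon count: 1.803×10⁻⁴ × 6.022×10²³ = 1.1×10²⁰.

1.1×10²⁰ photons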